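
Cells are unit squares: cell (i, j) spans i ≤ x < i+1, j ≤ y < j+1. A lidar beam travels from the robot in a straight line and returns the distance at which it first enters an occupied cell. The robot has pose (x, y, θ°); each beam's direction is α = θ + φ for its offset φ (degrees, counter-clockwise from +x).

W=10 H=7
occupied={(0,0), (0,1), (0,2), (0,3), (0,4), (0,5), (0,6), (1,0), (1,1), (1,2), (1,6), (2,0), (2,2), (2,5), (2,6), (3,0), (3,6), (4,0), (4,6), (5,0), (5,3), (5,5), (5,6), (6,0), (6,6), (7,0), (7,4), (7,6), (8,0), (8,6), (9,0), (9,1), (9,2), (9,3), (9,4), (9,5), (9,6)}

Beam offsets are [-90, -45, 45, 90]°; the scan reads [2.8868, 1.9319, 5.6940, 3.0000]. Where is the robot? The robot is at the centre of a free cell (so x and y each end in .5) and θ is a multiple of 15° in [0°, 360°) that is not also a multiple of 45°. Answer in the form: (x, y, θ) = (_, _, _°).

The pose lattice has 33·16 = 528 candidates. Test each by forward raycasting.
  (7.5, 3.5, 15°): beam 1 = 2.5882 ≠ 2.8868 ✗
  (3.5, 2.5, 60°): beam 1 = 3.0000 ≠ 2.8868 ✗
  (3.5, 1.5, 285°): beam 1 = 1.5529 ≠ 2.8868 ✗
  …
  (6.5, 2.5, 120°): r_1=2.8868, r_2=1.9319, r_3=5.6940, r_4=3.0000 — all match ✓
Only this pose fits every beam.

(x, y, θ) = (6.5, 2.5, 120°)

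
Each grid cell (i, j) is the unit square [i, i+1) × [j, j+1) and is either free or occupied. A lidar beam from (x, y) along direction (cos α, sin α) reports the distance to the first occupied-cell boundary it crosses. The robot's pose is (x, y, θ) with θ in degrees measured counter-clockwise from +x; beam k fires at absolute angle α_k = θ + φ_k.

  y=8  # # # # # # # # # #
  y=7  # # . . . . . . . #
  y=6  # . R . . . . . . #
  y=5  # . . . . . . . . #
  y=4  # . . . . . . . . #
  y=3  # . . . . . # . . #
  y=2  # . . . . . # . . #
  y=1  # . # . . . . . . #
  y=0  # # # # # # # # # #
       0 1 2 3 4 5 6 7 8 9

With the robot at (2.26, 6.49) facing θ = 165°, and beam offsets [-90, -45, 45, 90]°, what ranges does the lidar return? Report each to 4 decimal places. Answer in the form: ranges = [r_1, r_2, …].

beam 1: φ=-90°, α=75°
  cosα=0.2588 sinα=0.9659 | (2,6) | tMaxX 2.8591 tMaxY 0.5280 | tΔX 3.8637 tΔY 1.0353
    t=0.5280 [y] (2,7)
    t=1.5633 [y] (2,8) — stop
  → r_1 = 1.5633
beam 2: φ=-45°, α=120°
  cosα=-0.5000 sinα=0.8660 | (2,6) | tMaxX 0.5200 tMaxY 0.5889 | tΔX 2.0000 tΔY 1.1547
    t=0.5200 [x] (1,6)
    t=0.5889 [y] (1,7) — stop
  → r_2 = 0.5889
beam 3: φ=45°, α=210°
  cosα=-0.8660 sinα=-0.5000 | (2,6) | tMaxX 0.3002 tMaxY 0.9800 | tΔX 1.1547 tΔY 2.0000
    t=0.3002 [x] (1,6)
    t=0.9800 [y] (1,5)
    t=1.4549 [x] (0,5) — stop
  → r_3 = 1.4549
beam 4: φ=90°, α=255°
  cosα=-0.2588 sinα=-0.9659 | (2,6) | tMaxX 1.0046 tMaxY 0.5073 | tΔX 3.8637 tΔY 1.0353
    t=0.5073 [y] (2,5)
    t=1.0046 [x] (1,5)
    t=1.5426 [y] (1,4)
    t=2.5778 [y] (1,3)
    t=3.6131 [y] (1,2)
    t=4.6484 [y] (1,1)
    t=4.8683 [x] (0,1) — stop
  → r_4 = 4.8683

ranges = [1.5633, 0.5889, 1.4549, 4.8683]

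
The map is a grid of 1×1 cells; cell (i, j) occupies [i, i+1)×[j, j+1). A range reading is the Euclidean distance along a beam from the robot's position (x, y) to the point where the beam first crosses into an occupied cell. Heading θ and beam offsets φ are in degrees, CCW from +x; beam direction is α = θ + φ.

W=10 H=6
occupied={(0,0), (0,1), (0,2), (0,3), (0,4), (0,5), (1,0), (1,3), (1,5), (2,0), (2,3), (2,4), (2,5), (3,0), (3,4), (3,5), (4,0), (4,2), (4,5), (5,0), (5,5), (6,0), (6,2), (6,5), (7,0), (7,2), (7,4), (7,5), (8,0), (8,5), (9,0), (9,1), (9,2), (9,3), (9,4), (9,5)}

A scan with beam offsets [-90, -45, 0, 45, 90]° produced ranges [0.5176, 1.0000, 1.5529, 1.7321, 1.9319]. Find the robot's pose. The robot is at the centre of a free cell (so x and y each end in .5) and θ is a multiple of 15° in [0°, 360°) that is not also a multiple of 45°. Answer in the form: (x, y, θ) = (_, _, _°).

(x, y, θ) = (5.5, 4.5, 195°)

The pose lattice has 24·16 = 384 candidates. Test each by forward raycasting.
  (5.5, 2.5, 75°): beam 2 = 0.5774 ≠ 1.0000 ✗
  (6.5, 1.5, 75°): beam 1 = 1.9319 ≠ 0.5176 ✗
  (6.5, 1.5, 30°): beam 1 = 0.5774 ≠ 0.5176 ✗
  (8.5, 4.5, 330°): beam 1 = 1.7321 ≠ 0.5176 ✗
  (8.5, 3.5, 15°): beam 1 = 1.9319 ≠ 0.5176 ✗
  …
  (5.5, 4.5, 195°): r_1=0.5176, r_2=1.0000, r_3=1.5529, r_4=1.7321, r_5=1.9319 — all match ✓
Unique over the lattice → pose = (5.5, 4.5, 195°).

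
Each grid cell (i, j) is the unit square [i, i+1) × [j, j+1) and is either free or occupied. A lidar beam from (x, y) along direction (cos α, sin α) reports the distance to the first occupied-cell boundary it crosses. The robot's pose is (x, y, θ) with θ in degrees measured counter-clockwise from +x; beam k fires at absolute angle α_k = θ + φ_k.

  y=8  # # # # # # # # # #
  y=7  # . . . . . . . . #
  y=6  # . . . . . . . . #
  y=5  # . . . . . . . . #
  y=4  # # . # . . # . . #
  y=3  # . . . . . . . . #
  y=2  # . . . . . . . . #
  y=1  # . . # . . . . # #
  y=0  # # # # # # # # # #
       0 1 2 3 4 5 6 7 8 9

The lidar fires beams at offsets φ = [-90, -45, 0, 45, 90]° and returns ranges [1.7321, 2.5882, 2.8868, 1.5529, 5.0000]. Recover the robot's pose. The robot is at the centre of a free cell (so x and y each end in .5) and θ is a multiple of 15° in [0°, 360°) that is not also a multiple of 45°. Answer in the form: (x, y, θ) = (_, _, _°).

(x, y, θ) = (3.5, 3.5, 240°)

Candidates: 51 free-cell centres × 16 headings = 816 poses. Raycast each; keep the one whose scan matches to 4 dp.
  (8.5, 4.5, 75°): beam 1 = 0.5176 ≠ 1.7321 ✗
  (2.5, 5.5, 345°): beam 1 = 4.6587 ≠ 1.7321 ✗
  (2.5, 2.5, 150°): beam 2 = 1.9319 ≠ 2.5882 ✗
  …
  (3.5, 3.5, 240°): r_1=1.7321, r_2=2.5882, r_3=2.8868, r_4=1.5529, r_5=5.0000 — all match ✓
No second candidate reproduces the full scan.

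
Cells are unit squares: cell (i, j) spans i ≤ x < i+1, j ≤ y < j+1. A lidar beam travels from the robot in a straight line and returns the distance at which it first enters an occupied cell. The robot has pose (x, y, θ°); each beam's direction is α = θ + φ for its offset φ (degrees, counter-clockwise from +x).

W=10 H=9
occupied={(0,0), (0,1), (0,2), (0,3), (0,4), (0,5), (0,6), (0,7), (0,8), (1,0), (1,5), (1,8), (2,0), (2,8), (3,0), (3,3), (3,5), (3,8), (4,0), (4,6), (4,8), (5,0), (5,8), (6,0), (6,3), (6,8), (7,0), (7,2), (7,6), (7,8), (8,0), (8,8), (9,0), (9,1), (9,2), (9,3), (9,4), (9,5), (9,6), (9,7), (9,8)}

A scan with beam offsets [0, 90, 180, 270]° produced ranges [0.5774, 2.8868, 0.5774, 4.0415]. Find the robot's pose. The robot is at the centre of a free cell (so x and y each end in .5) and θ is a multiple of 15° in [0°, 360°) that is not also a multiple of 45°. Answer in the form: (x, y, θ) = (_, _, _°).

Candidates: 49 free-cell centres × 16 headings = 784 poses. Raycast each; keep the one whose scan matches to 4 dp.
  (2.5, 5.5, 195°): beam 1 = 0.5176 ≠ 0.5774 ✗
  (6.5, 2.5, 30°): beam 2 = 0.5774 ≠ 2.8868 ✗
  (3.5, 6.5, 165°): beam 1 = 2.5882 ≠ 0.5774 ✗
  (3.5, 1.5, 30°): beam 1 = 3.0000 ≠ 0.5774 ✗
  (6.5, 2.5, 105°): beam 1 = 0.5176 ≠ 0.5774 ✗
  …
  (3.5, 4.5, 120°): r_1=0.5774, r_2=2.8868, r_3=0.5774, r_4=4.0415 — all match ✓
Only this pose fits every beam.

(x, y, θ) = (3.5, 4.5, 120°)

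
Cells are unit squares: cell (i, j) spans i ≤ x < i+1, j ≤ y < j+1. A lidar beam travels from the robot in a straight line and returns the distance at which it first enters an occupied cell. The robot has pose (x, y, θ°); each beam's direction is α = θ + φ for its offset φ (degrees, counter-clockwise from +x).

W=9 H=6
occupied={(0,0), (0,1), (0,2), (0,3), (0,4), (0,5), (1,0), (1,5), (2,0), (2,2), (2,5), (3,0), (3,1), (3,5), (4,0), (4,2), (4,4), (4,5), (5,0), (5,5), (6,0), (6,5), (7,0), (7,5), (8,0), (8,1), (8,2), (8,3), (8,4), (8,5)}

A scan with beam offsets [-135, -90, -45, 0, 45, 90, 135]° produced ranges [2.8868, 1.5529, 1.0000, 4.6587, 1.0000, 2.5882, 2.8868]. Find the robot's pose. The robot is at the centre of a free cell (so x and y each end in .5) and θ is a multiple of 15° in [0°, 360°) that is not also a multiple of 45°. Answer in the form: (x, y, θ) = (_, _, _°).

(x, y, θ) = (5.5, 3.5, 165°)

Candidates: 24 free-cell centres × 16 headings = 384 poses. Raycast each; keep the one whose scan matches to 4 dp.
  (2.5, 3.5, 120°): beam 1 = 1.9319 ≠ 2.8868 ✗
  (1.5, 1.5, 60°): beam 1 = 0.5176 ≠ 2.8868 ✗
  (7.5, 3.5, 120°): beam 1 = 0.5176 ≠ 2.8868 ✗
  (5.5, 3.5, 210°): beam 1 = 1.5529 ≠ 2.8868 ✗
  …
  (5.5, 3.5, 165°): r_1=2.8868, r_2=1.5529, r_3=1.0000, r_4=4.6587, r_5=1.0000, r_6=2.5882, r_7=2.8868 — all match ✓
Only this pose fits every beam.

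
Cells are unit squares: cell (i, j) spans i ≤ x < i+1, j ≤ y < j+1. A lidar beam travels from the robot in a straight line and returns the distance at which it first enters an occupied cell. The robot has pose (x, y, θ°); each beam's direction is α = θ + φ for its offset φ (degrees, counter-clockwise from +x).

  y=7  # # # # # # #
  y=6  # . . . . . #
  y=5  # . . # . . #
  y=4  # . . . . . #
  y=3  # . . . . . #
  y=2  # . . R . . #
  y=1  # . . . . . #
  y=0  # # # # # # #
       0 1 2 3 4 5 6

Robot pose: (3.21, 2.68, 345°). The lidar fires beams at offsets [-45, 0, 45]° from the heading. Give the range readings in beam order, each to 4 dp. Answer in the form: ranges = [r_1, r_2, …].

ranges = [1.9399, 2.8884, 3.2216]

beam 1: φ=-45°, α=300°
  dir = (cos 300°, sin 300°) = (0.5000, -0.8660); from cell (3,2)
  next x-line at t=1.5800, next y-line at t=0.7852; Δt_x=2.0000, Δt_y=1.1547
    y: enter (3,1) at t=0.7852
    x: enter (4,1) at t=1.5800
    y: enter (4,0) at t=1.9399 ← occupied
  → r_1 = 1.9399
beam 2: φ=0°, α=345°
  dir = (cos 345°, sin 345°) = (0.9659, -0.2588); from cell (3,2)
  next x-line at t=0.8179, next y-line at t=2.6273; Δt_x=1.0353, Δt_y=3.8637
    x: enter (4,2) at t=0.8179
    x: enter (5,2) at t=1.8531
    y: enter (5,1) at t=2.6273
    x: enter (6,1) at t=2.8884 ← occupied
  → r_2 = 2.8884
beam 3: φ=45°, α=30°
  dir = (cos 30°, sin 30°) = (0.8660, 0.5000); from cell (3,2)
  next x-line at t=0.9122, next y-line at t=0.6400; Δt_x=1.1547, Δt_y=2.0000
    y: enter (3,3) at t=0.6400
    x: enter (4,3) at t=0.9122
    x: enter (5,3) at t=2.0669
    y: enter (5,4) at t=2.6400
    x: enter (6,4) at t=3.2216 ← occupied
  → r_3 = 3.2216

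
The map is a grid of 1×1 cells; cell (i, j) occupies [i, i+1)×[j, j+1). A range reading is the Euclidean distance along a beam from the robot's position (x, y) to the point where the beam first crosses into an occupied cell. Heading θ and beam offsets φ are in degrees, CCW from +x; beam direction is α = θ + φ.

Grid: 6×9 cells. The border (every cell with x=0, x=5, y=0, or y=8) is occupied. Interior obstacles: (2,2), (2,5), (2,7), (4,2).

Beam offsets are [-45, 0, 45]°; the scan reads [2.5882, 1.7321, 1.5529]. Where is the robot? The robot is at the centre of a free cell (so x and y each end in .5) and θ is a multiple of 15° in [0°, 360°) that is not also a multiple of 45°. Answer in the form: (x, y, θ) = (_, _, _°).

Candidates: 24 free-cell centres × 16 headings = 384 poses. Raycast each; keep the one whose scan matches to 4 dp.
  (4.5, 1.5, 300°): beam 1 = 0.5176 ≠ 2.5882 ✗
  (3.5, 4.5, 210°): beam 2 = 2.8868 ≠ 1.7321 ✗
  (1.5, 5.5, 30°): beam 1 = 0.5176 ≠ 2.5882 ✗
  (2.5, 3.5, 30°): beam 1 = 1.9319 ≠ 2.5882 ✗
  …
  (3.5, 5.5, 330°): r_1=2.5882, r_2=1.7321, r_3=1.5529 — all match ✓
Unique over the lattice → pose = (3.5, 5.5, 330°).

(x, y, θ) = (3.5, 5.5, 330°)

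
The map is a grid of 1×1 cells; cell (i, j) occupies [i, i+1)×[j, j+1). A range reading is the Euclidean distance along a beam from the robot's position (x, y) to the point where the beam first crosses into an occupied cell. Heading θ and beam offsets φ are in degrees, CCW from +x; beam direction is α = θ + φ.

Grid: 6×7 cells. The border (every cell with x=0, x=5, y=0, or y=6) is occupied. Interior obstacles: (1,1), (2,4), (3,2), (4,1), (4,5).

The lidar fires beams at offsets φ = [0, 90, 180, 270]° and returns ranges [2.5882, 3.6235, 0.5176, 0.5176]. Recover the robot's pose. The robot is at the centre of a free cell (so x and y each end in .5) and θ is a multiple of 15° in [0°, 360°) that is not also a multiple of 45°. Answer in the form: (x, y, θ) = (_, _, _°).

The pose lattice has 15·16 = 240 candidates. Test each by forward raycasting.
  (1.5, 3.5, 150°): beam 1 = 0.5774 ≠ 2.5882 ✗
  (2.5, 1.5, 240°): beam 1 = 0.5774 ≠ 2.5882 ✗
  (1.5, 4.5, 330°): beam 1 = 0.5774 ≠ 2.5882 ✗
  (4.5, 2.5, 285°): beam 1 = 0.5176 ≠ 2.5882 ✗
  …
  (3.5, 5.5, 195°): r_1=2.5882, r_2=3.6235, r_3=0.5176, r_4=0.5176 — all match ✓
Unique over the lattice → pose = (3.5, 5.5, 195°).

(x, y, θ) = (3.5, 5.5, 195°)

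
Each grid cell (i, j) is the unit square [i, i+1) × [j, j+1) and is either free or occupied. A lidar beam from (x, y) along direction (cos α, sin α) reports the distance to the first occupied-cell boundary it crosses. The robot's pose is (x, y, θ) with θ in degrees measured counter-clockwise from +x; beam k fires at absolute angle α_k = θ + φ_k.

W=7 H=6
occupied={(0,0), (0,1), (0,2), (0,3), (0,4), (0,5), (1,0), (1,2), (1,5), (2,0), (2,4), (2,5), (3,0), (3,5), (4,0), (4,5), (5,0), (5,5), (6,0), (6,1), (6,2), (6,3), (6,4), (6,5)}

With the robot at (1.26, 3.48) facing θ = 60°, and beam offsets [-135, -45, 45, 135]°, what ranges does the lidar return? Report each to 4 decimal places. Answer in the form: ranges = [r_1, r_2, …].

beam 1: φ=-135°, α=285°
  d=(0.2588,-0.9659)  start (1,3)  tX=2.8591 tY=0.4969  stride 1/|dx|=3.8637 1/|dy|=1.0353
    cross y-line → (1,2), t=0.4969 (wall)
  → r_1 = 0.4969
beam 2: φ=-45°, α=15°
  d=(0.9659,0.2588)  start (1,3)  tX=0.7661 tY=2.0091  stride 1/|dx|=1.0353 1/|dy|=3.8637
    cross x-line → (2,3), t=0.7661
    cross x-line → (3,3), t=1.8014
    cross y-line → (3,4), t=2.0091
    cross x-line → (4,4), t=2.8367
    cross x-line → (5,4), t=3.8719
    cross x-line → (6,4), t=4.9072 (wall)
  → r_2 = 4.9072
beam 3: φ=45°, α=105°
  d=(-0.2588,0.9659)  start (1,3)  tX=1.0046 tY=0.5383  stride 1/|dx|=3.8637 1/|dy|=1.0353
    cross y-line → (1,4), t=0.5383
    cross x-line → (0,4), t=1.0046 (wall)
  → r_3 = 1.0046
beam 4: φ=135°, α=195°
  d=(-0.9659,-0.2588)  start (1,3)  tX=0.2692 tY=1.8546  stride 1/|dx|=1.0353 1/|dy|=3.8637
    cross x-line → (0,3), t=0.2692 (wall)
  → r_4 = 0.2692

ranges = [0.4969, 4.9072, 1.0046, 0.2692]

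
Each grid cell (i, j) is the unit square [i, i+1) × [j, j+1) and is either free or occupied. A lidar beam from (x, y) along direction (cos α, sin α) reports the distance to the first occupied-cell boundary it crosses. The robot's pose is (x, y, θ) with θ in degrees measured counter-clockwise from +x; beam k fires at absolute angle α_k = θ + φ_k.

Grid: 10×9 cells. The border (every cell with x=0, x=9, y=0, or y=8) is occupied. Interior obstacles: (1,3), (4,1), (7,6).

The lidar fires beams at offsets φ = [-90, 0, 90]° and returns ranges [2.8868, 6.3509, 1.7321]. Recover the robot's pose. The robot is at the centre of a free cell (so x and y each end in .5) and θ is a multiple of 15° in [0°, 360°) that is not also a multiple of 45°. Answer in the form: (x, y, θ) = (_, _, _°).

(x, y, θ) = (6.5, 2.5, 120°)

Enumerate (i+0.5, j+0.5, θ) over the 53 free cells and 16 admissible headings. For each, cast all 3 beams and compare to the given ranges.
  (5.5, 6.5, 15°): beam 1 = 5.6940 ≠ 2.8868 ✗
  (1.5, 6.5, 300°): beam 1 = 0.5774 ≠ 2.8868 ✗
  (8.5, 5.5, 15°): beam 1 = 1.9319 ≠ 2.8868 ✗
  …
  (6.5, 2.5, 120°): r_1=2.8868, r_2=6.3509, r_3=1.7321 — all match ✓
No second candidate reproduces the full scan.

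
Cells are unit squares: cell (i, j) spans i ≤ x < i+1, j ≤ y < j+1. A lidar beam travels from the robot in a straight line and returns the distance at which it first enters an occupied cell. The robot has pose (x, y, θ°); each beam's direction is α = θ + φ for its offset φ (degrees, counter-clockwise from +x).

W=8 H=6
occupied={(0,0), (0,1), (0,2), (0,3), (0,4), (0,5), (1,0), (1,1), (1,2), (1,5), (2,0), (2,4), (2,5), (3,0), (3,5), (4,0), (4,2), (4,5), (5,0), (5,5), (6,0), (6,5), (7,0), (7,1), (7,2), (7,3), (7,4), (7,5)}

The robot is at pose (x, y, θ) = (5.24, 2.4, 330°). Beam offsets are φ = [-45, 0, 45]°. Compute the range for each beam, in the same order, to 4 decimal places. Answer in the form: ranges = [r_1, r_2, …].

beam 1: φ=-45°, α=285°
  dir = (cos 285°, sin 285°) = (0.2588, -0.9659); from cell (5,2)
  next x-line at t=2.9364, next y-line at t=0.4141; Δt_x=3.8637, Δt_y=1.0353
    y: enter (5,1) at t=0.4141
    y: enter (5,0) at t=1.4494 ← occupied
  → r_1 = 1.4494
beam 2: φ=0°, α=330°
  dir = (cos 330°, sin 330°) = (0.8660, -0.5000); from cell (5,2)
  next x-line at t=0.8776, next y-line at t=0.8000; Δt_x=1.1547, Δt_y=2.0000
    y: enter (5,1) at t=0.8000
    x: enter (6,1) at t=0.8776
    x: enter (7,1) at t=2.0323 ← occupied
  → r_2 = 2.0323
beam 3: φ=45°, α=15°
  dir = (cos 15°, sin 15°) = (0.9659, 0.2588); from cell (5,2)
  next x-line at t=0.7868, next y-line at t=2.3182; Δt_x=1.0353, Δt_y=3.8637
    x: enter (6,2) at t=0.7868
    x: enter (7,2) at t=1.8221 ← occupied
  → r_3 = 1.8221

ranges = [1.4494, 2.0323, 1.8221]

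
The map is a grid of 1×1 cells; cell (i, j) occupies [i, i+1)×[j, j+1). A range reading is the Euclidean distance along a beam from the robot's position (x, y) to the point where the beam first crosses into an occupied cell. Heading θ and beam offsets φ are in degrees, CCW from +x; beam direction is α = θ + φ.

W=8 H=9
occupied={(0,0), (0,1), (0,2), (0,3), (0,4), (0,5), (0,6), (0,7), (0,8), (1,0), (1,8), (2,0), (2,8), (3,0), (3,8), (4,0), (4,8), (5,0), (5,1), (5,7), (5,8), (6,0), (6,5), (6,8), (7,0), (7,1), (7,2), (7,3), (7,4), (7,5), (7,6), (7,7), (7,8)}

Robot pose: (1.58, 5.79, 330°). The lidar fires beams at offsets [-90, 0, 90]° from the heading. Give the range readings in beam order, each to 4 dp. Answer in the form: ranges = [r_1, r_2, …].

ranges = [1.1600, 6.2585, 2.5519]

beam 1: φ=-90°, α=240°
  direction (-0.5000, -0.8660); cell (1,5); t to first gridline: x 1.1600, y 0.9122 (then +2.0000 / +1.1547)
    (1,4) via y @ 0.9122
    (0,4) via x @ 1.1600  # hit
  → r_1 = 1.1600
beam 2: φ=0°, α=330°
  direction (0.8660, -0.5000); cell (1,5); t to first gridline: x 0.4850, y 1.5800 (then +1.1547 / +2.0000)
    (2,5) via x @ 0.4850
    (2,4) via y @ 1.5800
    (3,4) via x @ 1.6397
    (4,4) via x @ 2.7944
    (4,3) via y @ 3.5800
    (5,3) via x @ 3.9491
    (6,3) via x @ 5.1038
    (6,2) via y @ 5.5800
    (7,2) via x @ 6.2585  # hit
  → r_2 = 6.2585
beam 3: φ=90°, α=60°
  direction (0.5000, 0.8660); cell (1,5); t to first gridline: x 0.8400, y 0.2425 (then +2.0000 / +1.1547)
    (1,6) via y @ 0.2425
    (2,6) via x @ 0.8400
    (2,7) via y @ 1.3972
    (2,8) via y @ 2.5519  # hit
  → r_3 = 2.5519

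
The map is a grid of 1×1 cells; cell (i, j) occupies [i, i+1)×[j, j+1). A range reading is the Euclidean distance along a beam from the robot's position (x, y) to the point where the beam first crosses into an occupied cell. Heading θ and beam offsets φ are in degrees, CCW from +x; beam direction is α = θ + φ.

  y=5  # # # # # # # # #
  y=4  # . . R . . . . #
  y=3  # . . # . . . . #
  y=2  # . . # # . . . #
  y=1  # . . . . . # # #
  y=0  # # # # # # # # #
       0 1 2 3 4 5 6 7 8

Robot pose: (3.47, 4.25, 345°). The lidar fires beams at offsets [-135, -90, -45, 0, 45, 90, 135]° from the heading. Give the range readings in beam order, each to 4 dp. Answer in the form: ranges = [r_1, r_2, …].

beam 1: φ=-135°, α=210°
  cosα=-0.8660 sinα=-0.5000 | (3,4) | tMaxX 0.5427 tMaxY 0.5000 | tΔX 1.1547 tΔY 2.0000
    t=0.5000 [y] (3,3) — stop
  → r_1 = 0.5000
beam 2: φ=-90°, α=255°
  cosα=-0.2588 sinα=-0.9659 | (3,4) | tMaxX 1.8159 tMaxY 0.2588 | tΔX 3.8637 tΔY 1.0353
    t=0.2588 [y] (3,3) — stop
  → r_2 = 0.2588
beam 3: φ=-45°, α=300°
  cosα=0.5000 sinα=-0.8660 | (3,4) | tMaxX 1.0600 tMaxY 0.2887 | tΔX 2.0000 tΔY 1.1547
    t=0.2887 [y] (3,3) — stop
  → r_3 = 0.2887
beam 4: φ=0°, α=345°
  cosα=0.9659 sinα=-0.2588 | (3,4) | tMaxX 0.5487 tMaxY 0.9659 | tΔX 1.0353 tΔY 3.8637
    t=0.5487 [x] (4,4)
    t=0.9659 [y] (4,3)
    t=1.5840 [x] (5,3)
    t=2.6192 [x] (6,3)
    t=3.6545 [x] (7,3)
    t=4.6898 [x] (8,3) — stop
  → r_4 = 4.6898
beam 5: φ=45°, α=30°
  cosα=0.8660 sinα=0.5000 | (3,4) | tMaxX 0.6120 tMaxY 1.5000 | tΔX 1.1547 tΔY 2.0000
    t=0.6120 [x] (4,4)
    t=1.5000 [y] (4,5) — stop
  → r_5 = 1.5000
beam 6: φ=90°, α=75°
  cosα=0.2588 sinα=0.9659 | (3,4) | tMaxX 2.0478 tMaxY 0.7765 | tΔX 3.8637 tΔY 1.0353
    t=0.7765 [y] (3,5) — stop
  → r_6 = 0.7765
beam 7: φ=135°, α=120°
  cosα=-0.5000 sinα=0.8660 | (3,4) | tMaxX 0.9400 tMaxY 0.8660 | tΔX 2.0000 tΔY 1.1547
    t=0.8660 [y] (3,5) — stop
  → r_7 = 0.8660

ranges = [0.5000, 0.2588, 0.2887, 4.6898, 1.5000, 0.7765, 0.8660]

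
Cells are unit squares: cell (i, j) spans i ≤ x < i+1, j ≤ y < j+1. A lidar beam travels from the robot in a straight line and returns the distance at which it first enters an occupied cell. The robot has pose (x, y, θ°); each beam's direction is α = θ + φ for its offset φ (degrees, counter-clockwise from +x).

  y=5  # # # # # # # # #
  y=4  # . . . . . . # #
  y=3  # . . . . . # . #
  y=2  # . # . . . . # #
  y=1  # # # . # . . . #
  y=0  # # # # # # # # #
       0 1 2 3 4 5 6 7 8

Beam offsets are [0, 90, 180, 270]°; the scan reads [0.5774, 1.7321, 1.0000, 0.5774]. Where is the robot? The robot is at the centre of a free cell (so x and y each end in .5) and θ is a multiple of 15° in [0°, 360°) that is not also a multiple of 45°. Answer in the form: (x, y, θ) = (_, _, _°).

Enumerate (i+0.5, j+0.5, θ) over the 21 free cells and 16 admissible headings. For each, cast all 4 beams and compare to the given ranges.
  (4.5, 3.5, 210°): beam 1 = 1.7321 ≠ 0.5774 ✗
  (3.5, 1.5, 285°): beam 1 = 0.5176 ≠ 0.5774 ✗
  (4.5, 3.5, 60°): beam 1 = 1.7321 ≠ 0.5774 ✗
  (4.5, 3.5, 255°): beam 1 = 1.5529 ≠ 0.5774 ✗
  (3.5, 2.5, 150°): beam 2 = 1.0000 ≠ 1.7321 ✗
  …
  (1.5, 4.5, 210°): r_1=0.5774, r_2=1.7321, r_3=1.0000, r_4=0.5774 — all match ✓
Only this pose fits every beam.

(x, y, θ) = (1.5, 4.5, 210°)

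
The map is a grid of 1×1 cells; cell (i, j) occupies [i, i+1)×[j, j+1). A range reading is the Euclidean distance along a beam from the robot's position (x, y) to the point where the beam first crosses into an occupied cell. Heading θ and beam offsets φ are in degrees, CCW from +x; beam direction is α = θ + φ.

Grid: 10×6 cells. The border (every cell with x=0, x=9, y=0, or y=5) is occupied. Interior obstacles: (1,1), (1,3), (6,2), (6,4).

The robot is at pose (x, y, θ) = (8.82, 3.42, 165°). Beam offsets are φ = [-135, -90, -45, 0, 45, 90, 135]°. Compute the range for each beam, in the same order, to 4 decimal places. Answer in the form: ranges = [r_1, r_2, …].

beam 1: φ=-135°, α=30°
  cosα=0.8660 sinα=0.5000 | (8,3) | tMaxX 0.2078 tMaxY 1.1600 | tΔX 1.1547 tΔY 2.0000
    t=0.2078 [x] (9,3) — stop
  → r_1 = 0.2078
beam 2: φ=-90°, α=75°
  cosα=0.2588 sinα=0.9659 | (8,3) | tMaxX 0.6955 tMaxY 0.6005 | tΔX 3.8637 tΔY 1.0353
    t=0.6005 [y] (8,4)
    t=0.6955 [x] (9,4) — stop
  → r_2 = 0.6955
beam 3: φ=-45°, α=120°
  cosα=-0.5000 sinα=0.8660 | (8,3) | tMaxX 1.6400 tMaxY 0.6697 | tΔX 2.0000 tΔY 1.1547
    t=0.6697 [y] (8,4)
    t=1.6400 [x] (7,4)
    t=1.8244 [y] (7,5) — stop
  → r_3 = 1.8244
beam 4: φ=0°, α=165°
  cosα=-0.9659 sinα=0.2588 | (8,3) | tMaxX 0.8489 tMaxY 2.2409 | tΔX 1.0353 tΔY 3.8637
    t=0.8489 [x] (7,3)
    t=1.8842 [x] (6,3)
    t=2.2409 [y] (6,4) — stop
  → r_4 = 2.2409
beam 5: φ=45°, α=210°
  cosα=-0.8660 sinα=-0.5000 | (8,3) | tMaxX 0.9469 tMaxY 0.8400 | tΔX 1.1547 tΔY 2.0000
    t=0.8400 [y] (8,2)
    t=0.9469 [x] (7,2)
    t=2.1016 [x] (6,2) — stop
  → r_5 = 2.1016
beam 6: φ=90°, α=255°
  cosα=-0.2588 sinα=-0.9659 | (8,3) | tMaxX 3.1682 tMaxY 0.4348 | tΔX 3.8637 tΔY 1.0353
    t=0.4348 [y] (8,2)
    t=1.4701 [y] (8,1)
    t=2.5054 [y] (8,0) — stop
  → r_6 = 2.5054
beam 7: φ=135°, α=300°
  cosα=0.5000 sinα=-0.8660 | (8,3) | tMaxX 0.3600 tMaxY 0.4850 | tΔX 2.0000 tΔY 1.1547
    t=0.3600 [x] (9,3) — stop
  → r_7 = 0.3600

ranges = [0.2078, 0.6955, 1.8244, 2.2409, 2.1016, 2.5054, 0.3600]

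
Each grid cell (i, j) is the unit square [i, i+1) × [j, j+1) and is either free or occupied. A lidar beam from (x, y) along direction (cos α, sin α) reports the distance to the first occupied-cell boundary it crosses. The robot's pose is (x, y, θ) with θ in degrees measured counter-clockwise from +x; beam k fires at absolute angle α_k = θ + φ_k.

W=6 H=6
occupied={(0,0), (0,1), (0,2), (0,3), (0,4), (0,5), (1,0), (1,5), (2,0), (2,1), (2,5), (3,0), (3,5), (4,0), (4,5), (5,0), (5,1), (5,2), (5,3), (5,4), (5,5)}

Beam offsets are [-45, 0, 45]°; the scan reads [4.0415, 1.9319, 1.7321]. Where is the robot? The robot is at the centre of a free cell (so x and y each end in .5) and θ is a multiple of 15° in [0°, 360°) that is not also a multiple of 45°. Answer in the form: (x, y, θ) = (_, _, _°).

Candidates: 15 free-cell centres × 16 headings = 240 poses. Raycast each; keep the one whose scan matches to 4 dp.
  (2.5, 2.5, 255°): beam 1 = 1.7321 ≠ 4.0415 ✗
  (4.5, 3.5, 120°): beam 1 = 1.5529 ≠ 4.0415 ✗
  (3.5, 4.5, 60°): beam 1 = 1.5529 ≠ 4.0415 ✗
  (1.5, 3.5, 120°): beam 1 = 1.5529 ≠ 4.0415 ✗
  (4.5, 3.5, 255°): beam 2 = 2.5882 ≠ 1.9319 ✗
  …
  (4.5, 2.5, 195°): r_1=4.0415, r_2=1.9319, r_3=1.7321 — all match ✓
Unique over the lattice → pose = (4.5, 2.5, 195°).

(x, y, θ) = (4.5, 2.5, 195°)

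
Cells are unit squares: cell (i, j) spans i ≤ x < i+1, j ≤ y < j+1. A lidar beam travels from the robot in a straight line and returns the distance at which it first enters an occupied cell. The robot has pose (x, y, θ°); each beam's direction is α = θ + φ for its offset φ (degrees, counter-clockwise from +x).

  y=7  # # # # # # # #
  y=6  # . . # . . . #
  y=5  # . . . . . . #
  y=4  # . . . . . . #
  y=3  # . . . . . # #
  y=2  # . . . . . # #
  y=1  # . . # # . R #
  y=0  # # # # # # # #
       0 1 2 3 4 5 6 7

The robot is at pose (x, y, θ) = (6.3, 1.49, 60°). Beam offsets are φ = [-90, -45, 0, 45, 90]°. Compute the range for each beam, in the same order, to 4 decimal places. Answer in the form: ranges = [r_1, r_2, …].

beam 1: φ=-90°, α=330°
  d=(0.8660,-0.5000)  start (6,1)  tX=0.8083 tY=0.9800  stride 1/|dx|=1.1547 1/|dy|=2.0000
    cross x-line → (7,1), t=0.8083 (wall)
  → r_1 = 0.8083
beam 2: φ=-45°, α=15°
  d=(0.9659,0.2588)  start (6,1)  tX=0.7247 tY=1.9705  stride 1/|dx|=1.0353 1/|dy|=3.8637
    cross x-line → (7,1), t=0.7247 (wall)
  → r_2 = 0.7247
beam 3: φ=0°, α=60°
  d=(0.5000,0.8660)  start (6,1)  tX=1.4000 tY=0.5889  stride 1/|dx|=2.0000 1/|dy|=1.1547
    cross y-line → (6,2), t=0.5889 (wall)
  → r_3 = 0.5889
beam 4: φ=45°, α=105°
  d=(-0.2588,0.9659)  start (6,1)  tX=1.1591 tY=0.5280  stride 1/|dx|=3.8637 1/|dy|=1.0353
    cross y-line → (6,2), t=0.5280 (wall)
  → r_4 = 0.5280
beam 5: φ=90°, α=150°
  d=(-0.8660,0.5000)  start (6,1)  tX=0.3464 tY=1.0200  stride 1/|dx|=1.1547 1/|dy|=2.0000
    cross x-line → (5,1), t=0.3464
    cross y-line → (5,2), t=1.0200
    cross x-line → (4,2), t=1.5011
    cross x-line → (3,2), t=2.6558
    cross y-line → (3,3), t=3.0200
    cross x-line → (2,3), t=3.8105
    cross x-line → (1,3), t=4.9652
    cross y-line → (1,4), t=5.0200
    cross x-line → (0,4), t=6.1199 (wall)
  → r_5 = 6.1199

ranges = [0.8083, 0.7247, 0.5889, 0.5280, 6.1199]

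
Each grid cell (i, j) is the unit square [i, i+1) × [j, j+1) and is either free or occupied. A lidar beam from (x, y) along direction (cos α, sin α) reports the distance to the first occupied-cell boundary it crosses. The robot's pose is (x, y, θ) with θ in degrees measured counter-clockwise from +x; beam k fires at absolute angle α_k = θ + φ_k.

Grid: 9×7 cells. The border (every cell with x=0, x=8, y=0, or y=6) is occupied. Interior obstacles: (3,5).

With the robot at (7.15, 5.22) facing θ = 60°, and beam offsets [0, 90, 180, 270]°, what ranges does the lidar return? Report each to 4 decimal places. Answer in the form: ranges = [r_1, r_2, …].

beam 1: φ=0°, α=60°
  cosα=0.5000 sinα=0.8660 | (7,5) | tMaxX 1.7000 tMaxY 0.9007 | tΔX 2.0000 tΔY 1.1547
    t=0.9007 [y] (7,6) — stop
  → r_1 = 0.9007
beam 2: φ=90°, α=150°
  cosα=-0.8660 sinα=0.5000 | (7,5) | tMaxX 0.1732 tMaxY 1.5600 | tΔX 1.1547 tΔY 2.0000
    t=0.1732 [x] (6,5)
    t=1.3279 [x] (5,5)
    t=1.5600 [y] (5,6) — stop
  → r_2 = 1.5600
beam 3: φ=180°, α=240°
  cosα=-0.5000 sinα=-0.8660 | (7,5) | tMaxX 0.3000 tMaxY 0.2540 | tΔX 2.0000 tΔY 1.1547
    t=0.2540 [y] (7,4)
    t=0.3000 [x] (6,4)
    t=1.4087 [y] (6,3)
    t=2.3000 [x] (5,3)
    t=2.5634 [y] (5,2)
    t=3.7181 [y] (5,1)
    t=4.3000 [x] (4,1)
    t=4.8728 [y] (4,0) — stop
  → r_3 = 4.8728
beam 4: φ=270°, α=330°
  cosα=0.8660 sinα=-0.5000 | (7,5) | tMaxX 0.9815 tMaxY 0.4400 | tΔX 1.1547 tΔY 2.0000
    t=0.4400 [y] (7,4)
    t=0.9815 [x] (8,4) — stop
  → r_4 = 0.9815

ranges = [0.9007, 1.5600, 4.8728, 0.9815]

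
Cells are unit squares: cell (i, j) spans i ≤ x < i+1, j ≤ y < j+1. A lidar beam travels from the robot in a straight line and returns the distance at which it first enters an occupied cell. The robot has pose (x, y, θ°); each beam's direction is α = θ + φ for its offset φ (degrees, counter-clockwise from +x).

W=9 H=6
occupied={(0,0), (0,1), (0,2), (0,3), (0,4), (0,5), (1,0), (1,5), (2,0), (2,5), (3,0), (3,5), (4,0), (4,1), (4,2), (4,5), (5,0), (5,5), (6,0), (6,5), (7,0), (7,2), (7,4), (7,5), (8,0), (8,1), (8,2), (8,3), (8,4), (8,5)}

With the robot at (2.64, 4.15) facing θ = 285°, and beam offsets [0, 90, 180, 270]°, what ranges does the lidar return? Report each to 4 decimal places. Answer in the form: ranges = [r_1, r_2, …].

ranges = [3.2611, 3.2841, 0.8800, 1.6979]

beam 1: φ=0°, α=285°
  dir = (cos 285°, sin 285°) = (0.2588, -0.9659); from cell (2,4)
  next x-line at t=1.3909, next y-line at t=0.1553; Δt_x=3.8637, Δt_y=1.0353
    y: enter (2,3) at t=0.1553
    y: enter (2,2) at t=1.1906
    x: enter (3,2) at t=1.3909
    y: enter (3,1) at t=2.2258
    y: enter (3,0) at t=3.2611 ← occupied
  → r_1 = 3.2611
beam 2: φ=90°, α=15°
  dir = (cos 15°, sin 15°) = (0.9659, 0.2588); from cell (2,4)
  next x-line at t=0.3727, next y-line at t=3.2841; Δt_x=1.0353, Δt_y=3.8637
    x: enter (3,4) at t=0.3727
    x: enter (4,4) at t=1.4080
    x: enter (5,4) at t=2.4433
    y: enter (5,5) at t=3.2841 ← occupied
  → r_2 = 3.2841
beam 3: φ=180°, α=105°
  dir = (cos 105°, sin 105°) = (-0.2588, 0.9659); from cell (2,4)
  next x-line at t=2.4728, next y-line at t=0.8800; Δt_x=3.8637, Δt_y=1.0353
    y: enter (2,5) at t=0.8800 ← occupied
  → r_3 = 0.8800
beam 4: φ=270°, α=195°
  dir = (cos 195°, sin 195°) = (-0.9659, -0.2588); from cell (2,4)
  next x-line at t=0.6626, next y-line at t=0.5796; Δt_x=1.0353, Δt_y=3.8637
    y: enter (2,3) at t=0.5796
    x: enter (1,3) at t=0.6626
    x: enter (0,3) at t=1.6979 ← occupied
  → r_4 = 1.6979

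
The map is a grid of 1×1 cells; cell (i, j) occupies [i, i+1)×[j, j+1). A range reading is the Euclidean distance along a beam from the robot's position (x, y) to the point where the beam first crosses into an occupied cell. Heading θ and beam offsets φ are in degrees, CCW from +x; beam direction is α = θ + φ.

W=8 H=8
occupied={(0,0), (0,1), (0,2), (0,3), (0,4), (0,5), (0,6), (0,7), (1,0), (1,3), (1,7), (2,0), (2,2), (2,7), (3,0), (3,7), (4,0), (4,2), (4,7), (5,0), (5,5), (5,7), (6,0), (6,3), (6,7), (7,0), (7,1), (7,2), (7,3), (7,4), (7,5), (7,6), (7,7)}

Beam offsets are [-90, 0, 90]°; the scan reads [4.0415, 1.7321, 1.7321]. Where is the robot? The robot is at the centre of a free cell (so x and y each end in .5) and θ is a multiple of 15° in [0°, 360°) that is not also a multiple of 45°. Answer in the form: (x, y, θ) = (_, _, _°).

(x, y, θ) = (2.5, 5.5, 60°)

Candidates: 31 free-cell centres × 16 headings = 496 poses. Raycast each; keep the one whose scan matches to 4 dp.
  (3.5, 3.5, 300°): beam 1 = 1.0000 ≠ 4.0415 ✗
  (2.5, 1.5, 105°): beam 1 = 1.9319 ≠ 4.0415 ✗
  (6.5, 2.5, 75°): beam 1 = 0.5176 ≠ 4.0415 ✗
  (1.5, 6.5, 210°): beam 1 = 0.5774 ≠ 4.0415 ✗
  …
  (2.5, 5.5, 60°): r_1=4.0415, r_2=1.7321, r_3=1.7321 — all match ✓
Only this pose fits every beam.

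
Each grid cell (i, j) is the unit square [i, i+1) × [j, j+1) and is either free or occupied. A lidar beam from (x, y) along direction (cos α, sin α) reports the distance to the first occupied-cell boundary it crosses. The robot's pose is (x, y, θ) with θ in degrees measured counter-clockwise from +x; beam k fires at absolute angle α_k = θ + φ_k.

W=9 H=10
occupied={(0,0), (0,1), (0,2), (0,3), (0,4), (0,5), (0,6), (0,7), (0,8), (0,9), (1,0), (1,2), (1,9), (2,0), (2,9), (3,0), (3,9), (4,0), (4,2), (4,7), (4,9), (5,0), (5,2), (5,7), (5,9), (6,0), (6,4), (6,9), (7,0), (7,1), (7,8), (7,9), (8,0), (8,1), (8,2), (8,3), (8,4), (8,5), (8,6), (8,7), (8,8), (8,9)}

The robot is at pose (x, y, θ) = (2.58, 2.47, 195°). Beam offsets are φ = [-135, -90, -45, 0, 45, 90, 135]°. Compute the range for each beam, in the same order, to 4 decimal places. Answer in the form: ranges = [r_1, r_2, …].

beam 1: φ=-135°, α=60°
  dir = (cos 60°, sin 60°) = (0.5000, 0.8660); from cell (2,2)
  next x-line at t=0.8400, next y-line at t=0.6120; Δt_x=2.0000, Δt_y=1.1547
    y: enter (2,3) at t=0.6120
    x: enter (3,3) at t=0.8400
    y: enter (3,4) at t=1.7667
    x: enter (4,4) at t=2.8400
    y: enter (4,5) at t=2.9214
    y: enter (4,6) at t=4.0761
    x: enter (5,6) at t=4.8400
    y: enter (5,7) at t=5.2308 ← occupied
  → r_1 = 5.2308
beam 2: φ=-90°, α=105°
  dir = (cos 105°, sin 105°) = (-0.2588, 0.9659); from cell (2,2)
  next x-line at t=2.2409, next y-line at t=0.5487; Δt_x=3.8637, Δt_y=1.0353
    y: enter (2,3) at t=0.5487
    y: enter (2,4) at t=1.5840
    x: enter (1,4) at t=2.2409
    y: enter (1,5) at t=2.6192
    y: enter (1,6) at t=3.6545
    y: enter (1,7) at t=4.6898
    y: enter (1,8) at t=5.7251
    x: enter (0,8) at t=6.1047 ← occupied
  → r_2 = 6.1047
beam 3: φ=-45°, α=150°
  dir = (cos 150°, sin 150°) = (-0.8660, 0.5000); from cell (2,2)
  next x-line at t=0.6697, next y-line at t=1.0600; Δt_x=1.1547, Δt_y=2.0000
    x: enter (1,2) at t=0.6697 ← occupied
  → r_3 = 0.6697
beam 4: φ=0°, α=195°
  dir = (cos 195°, sin 195°) = (-0.9659, -0.2588); from cell (2,2)
  next x-line at t=0.6005, next y-line at t=1.8159; Δt_x=1.0353, Δt_y=3.8637
    x: enter (1,2) at t=0.6005 ← occupied
  → r_4 = 0.6005
beam 5: φ=45°, α=240°
  dir = (cos 240°, sin 240°) = (-0.5000, -0.8660); from cell (2,2)
  next x-line at t=1.1600, next y-line at t=0.5427; Δt_x=2.0000, Δt_y=1.1547
    y: enter (2,1) at t=0.5427
    x: enter (1,1) at t=1.1600
    y: enter (1,0) at t=1.6974 ← occupied
  → r_5 = 1.6974
beam 6: φ=90°, α=285°
  dir = (cos 285°, sin 285°) = (0.2588, -0.9659); from cell (2,2)
  next x-line at t=1.6228, next y-line at t=0.4866; Δt_x=3.8637, Δt_y=1.0353
    y: enter (2,1) at t=0.4866
    y: enter (2,0) at t=1.5219 ← occupied
  → r_6 = 1.5219
beam 7: φ=135°, α=330°
  dir = (cos 330°, sin 330°) = (0.8660, -0.5000); from cell (2,2)
  next x-line at t=0.4850, next y-line at t=0.9400; Δt_x=1.1547, Δt_y=2.0000
    x: enter (3,2) at t=0.4850
    y: enter (3,1) at t=0.9400
    x: enter (4,1) at t=1.6397
    x: enter (5,1) at t=2.7944
    y: enter (5,0) at t=2.9400 ← occupied
  → r_7 = 2.9400

ranges = [5.2308, 6.1047, 0.6697, 0.6005, 1.6974, 1.5219, 2.9400]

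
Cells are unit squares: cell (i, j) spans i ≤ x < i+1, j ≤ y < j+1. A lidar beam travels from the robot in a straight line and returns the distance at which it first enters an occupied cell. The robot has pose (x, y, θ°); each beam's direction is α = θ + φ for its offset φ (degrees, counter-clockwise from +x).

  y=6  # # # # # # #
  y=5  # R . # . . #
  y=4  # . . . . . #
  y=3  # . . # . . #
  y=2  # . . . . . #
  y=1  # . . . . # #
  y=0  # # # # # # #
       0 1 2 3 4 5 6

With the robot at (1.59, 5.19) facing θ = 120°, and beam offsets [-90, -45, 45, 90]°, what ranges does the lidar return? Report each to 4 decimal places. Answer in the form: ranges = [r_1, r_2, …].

ranges = [1.6200, 0.8386, 0.6108, 0.6813]

beam 1: φ=-90°, α=30°
  dir = (cos 30°, sin 30°) = (0.8660, 0.5000); from cell (1,5)
  next x-line at t=0.4734, next y-line at t=1.6200; Δt_x=1.1547, Δt_y=2.0000
    x: enter (2,5) at t=0.4734
    y: enter (2,6) at t=1.6200 ← occupied
  → r_1 = 1.6200
beam 2: φ=-45°, α=75°
  dir = (cos 75°, sin 75°) = (0.2588, 0.9659); from cell (1,5)
  next x-line at t=1.5841, next y-line at t=0.8386; Δt_x=3.8637, Δt_y=1.0353
    y: enter (1,6) at t=0.8386 ← occupied
  → r_2 = 0.8386
beam 3: φ=45°, α=165°
  dir = (cos 165°, sin 165°) = (-0.9659, 0.2588); from cell (1,5)
  next x-line at t=0.6108, next y-line at t=3.1296; Δt_x=1.0353, Δt_y=3.8637
    x: enter (0,5) at t=0.6108 ← occupied
  → r_3 = 0.6108
beam 4: φ=90°, α=210°
  dir = (cos 210°, sin 210°) = (-0.8660, -0.5000); from cell (1,5)
  next x-line at t=0.6813, next y-line at t=0.3800; Δt_x=1.1547, Δt_y=2.0000
    y: enter (1,4) at t=0.3800
    x: enter (0,4) at t=0.6813 ← occupied
  → r_4 = 0.6813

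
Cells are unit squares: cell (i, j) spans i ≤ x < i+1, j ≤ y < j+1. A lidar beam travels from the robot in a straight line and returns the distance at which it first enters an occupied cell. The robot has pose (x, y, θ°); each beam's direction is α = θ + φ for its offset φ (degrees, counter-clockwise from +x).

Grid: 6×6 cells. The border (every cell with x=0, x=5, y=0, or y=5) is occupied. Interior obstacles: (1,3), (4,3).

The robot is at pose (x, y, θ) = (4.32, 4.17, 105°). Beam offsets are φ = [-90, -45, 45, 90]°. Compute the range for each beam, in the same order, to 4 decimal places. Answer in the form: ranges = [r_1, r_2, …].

beam 1: φ=-90°, α=15°
  d=(0.9659,0.2588)  start (4,4)  tX=0.7040 tY=3.2069  stride 1/|dx|=1.0353 1/|dy|=3.8637
    cross x-line → (5,4), t=0.7040 (wall)
  → r_1 = 0.7040
beam 2: φ=-45°, α=60°
  d=(0.5000,0.8660)  start (4,4)  tX=1.3600 tY=0.9584  stride 1/|dx|=2.0000 1/|dy|=1.1547
    cross y-line → (4,5), t=0.9584 (wall)
  → r_2 = 0.9584
beam 3: φ=45°, α=150°
  d=(-0.8660,0.5000)  start (4,4)  tX=0.3695 tY=1.6600  stride 1/|dx|=1.1547 1/|dy|=2.0000
    cross x-line → (3,4), t=0.3695
    cross x-line → (2,4), t=1.5242
    cross y-line → (2,5), t=1.6600 (wall)
  → r_3 = 1.6600
beam 4: φ=90°, α=195°
  d=(-0.9659,-0.2588)  start (4,4)  tX=0.3313 tY=0.6568  stride 1/|dx|=1.0353 1/|dy|=3.8637
    cross x-line → (3,4), t=0.3313
    cross y-line → (3,3), t=0.6568
    cross x-line → (2,3), t=1.3666
    cross x-line → (1,3), t=2.4018 (wall)
  → r_4 = 2.4018

ranges = [0.7040, 0.9584, 1.6600, 2.4018]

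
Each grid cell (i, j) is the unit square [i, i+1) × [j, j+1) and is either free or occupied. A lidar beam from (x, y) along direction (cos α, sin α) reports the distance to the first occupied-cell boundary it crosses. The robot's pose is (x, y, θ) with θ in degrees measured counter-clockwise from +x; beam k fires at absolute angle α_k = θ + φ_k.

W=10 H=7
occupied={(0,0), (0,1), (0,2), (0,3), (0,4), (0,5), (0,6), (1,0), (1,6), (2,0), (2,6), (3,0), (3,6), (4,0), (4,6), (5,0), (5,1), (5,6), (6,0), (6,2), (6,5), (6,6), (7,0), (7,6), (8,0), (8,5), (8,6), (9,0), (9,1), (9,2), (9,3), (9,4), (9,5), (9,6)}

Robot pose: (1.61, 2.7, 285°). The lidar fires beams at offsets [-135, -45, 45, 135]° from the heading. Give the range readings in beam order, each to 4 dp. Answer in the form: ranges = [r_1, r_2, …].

ranges = [0.7044, 1.2200, 3.4000, 3.8105]

beam 1: φ=-135°, α=150°
  direction (-0.8660, 0.5000); cell (1,2); t to first gridline: x 0.7044, y 0.6000 (then +1.1547 / +2.0000)
    (1,3) via y @ 0.6000
    (0,3) via x @ 0.7044  # hit
  → r_1 = 0.7044
beam 2: φ=-45°, α=240°
  direction (-0.5000, -0.8660); cell (1,2); t to first gridline: x 1.2200, y 0.8083 (then +2.0000 / +1.1547)
    (1,1) via y @ 0.8083
    (0,1) via x @ 1.2200  # hit
  → r_2 = 1.2200
beam 3: φ=45°, α=330°
  direction (0.8660, -0.5000); cell (1,2); t to first gridline: x 0.4503, y 1.4000 (then +1.1547 / +2.0000)
    (2,2) via x @ 0.4503
    (2,1) via y @ 1.4000
    (3,1) via x @ 1.6050
    (4,1) via x @ 2.7597
    (4,0) via y @ 3.4000  # hit
  → r_3 = 3.4000
beam 4: φ=135°, α=60°
  direction (0.5000, 0.8660); cell (1,2); t to first gridline: x 0.7800, y 0.3464 (then +2.0000 / +1.1547)
    (1,3) via y @ 0.3464
    (2,3) via x @ 0.7800
    (2,4) via y @ 1.5011
    (2,5) via y @ 2.6558
    (3,5) via x @ 2.7800
    (3,6) via y @ 3.8105  # hit
  → r_4 = 3.8105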